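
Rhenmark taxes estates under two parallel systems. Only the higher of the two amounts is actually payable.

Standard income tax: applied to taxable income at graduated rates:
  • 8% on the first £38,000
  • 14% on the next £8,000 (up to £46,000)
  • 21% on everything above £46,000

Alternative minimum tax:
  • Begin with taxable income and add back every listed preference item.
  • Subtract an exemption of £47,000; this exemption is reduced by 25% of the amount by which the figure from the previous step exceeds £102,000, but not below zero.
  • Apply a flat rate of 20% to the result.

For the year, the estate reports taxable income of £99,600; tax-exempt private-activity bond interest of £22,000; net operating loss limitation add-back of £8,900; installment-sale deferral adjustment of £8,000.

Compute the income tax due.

£20,125

Alternative minimum tax:
  Adjusted income: £99,600 + £22,000 + £8,900 + £8,000 = £138,500
  Exemption: £47,000 − 25% × (£138,500 − £102,000) = £47,000 − £9,125 = £37,875
  Base: £138,500 − £37,875 = £100,625
  £100,625 × 20% = £20,125

Standard income tax:
  £38,000 × 8% = £3,040
  £8,000 × 14% = £1,120
  £53,600 × 21% = £11,256
  → £15,416

£20,125 > £15,416, so the alternative minimum tax is the binding amount.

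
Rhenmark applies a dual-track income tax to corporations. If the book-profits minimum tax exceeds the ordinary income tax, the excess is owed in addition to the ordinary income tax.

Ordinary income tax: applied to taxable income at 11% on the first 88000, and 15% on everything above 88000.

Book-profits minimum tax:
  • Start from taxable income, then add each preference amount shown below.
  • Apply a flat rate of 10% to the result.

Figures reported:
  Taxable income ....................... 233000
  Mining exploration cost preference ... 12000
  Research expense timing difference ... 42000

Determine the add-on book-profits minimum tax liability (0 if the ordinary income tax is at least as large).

Ordinary income tax:
  88000 × 11% = 9680
  145000 × 15% = 21750
  → 31430

Book-profits minimum tax:
  Adjusted income: 233000 + 12000 + 42000 = 287000
  287000 × 10% = 28700

28700 ≤ 31430, so no add-on is due.

0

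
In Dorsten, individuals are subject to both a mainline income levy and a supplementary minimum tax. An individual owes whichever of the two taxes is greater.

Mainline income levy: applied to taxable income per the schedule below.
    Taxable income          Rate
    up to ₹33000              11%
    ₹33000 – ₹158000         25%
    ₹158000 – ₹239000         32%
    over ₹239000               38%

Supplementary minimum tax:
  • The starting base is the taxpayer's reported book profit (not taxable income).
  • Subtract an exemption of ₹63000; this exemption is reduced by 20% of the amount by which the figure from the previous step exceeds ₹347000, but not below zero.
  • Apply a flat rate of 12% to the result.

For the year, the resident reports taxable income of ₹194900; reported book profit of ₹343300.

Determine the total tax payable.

Supplementary minimum tax:
  Base (reported book profit): ₹343300
  Exemption: ₹343300 ≤ ₹347000, so full ₹63000 applies
  Base: ₹343300 − ₹63000 = ₹280300
  ₹280300 × 12% = ₹33636

Mainline income levy:
  ₹33000 × 11% = ₹3630
  ₹125000 × 25% = ₹31250
  ₹36900 × 32% = ₹11808
  → ₹46688

₹46688 > ₹33636, so the mainline income levy governs.

₹46688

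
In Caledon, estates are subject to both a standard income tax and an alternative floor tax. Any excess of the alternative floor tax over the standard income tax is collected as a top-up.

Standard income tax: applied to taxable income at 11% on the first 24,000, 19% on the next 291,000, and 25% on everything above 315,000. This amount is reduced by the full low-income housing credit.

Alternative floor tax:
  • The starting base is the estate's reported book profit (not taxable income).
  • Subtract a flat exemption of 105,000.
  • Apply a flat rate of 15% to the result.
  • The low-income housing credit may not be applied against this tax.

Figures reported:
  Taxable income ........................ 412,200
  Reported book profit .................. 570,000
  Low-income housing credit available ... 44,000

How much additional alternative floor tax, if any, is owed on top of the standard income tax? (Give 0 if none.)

31,520

Standard income tax:
  24,000 × 11% = 2,640
  291,000 × 19% = 55,290
  97,200 × 25% = 24,300
  → 82,230
  Less low-income housing credit 44,000 → 38,230

Alternative floor tax:
  Base (reported book profit): 570,000
  Less exemption 105,000 → base 465,000
  465,000 × 15% = 69,750

Excess of alternative floor tax over standard income tax: 69,750 − 38,230 = 31,520.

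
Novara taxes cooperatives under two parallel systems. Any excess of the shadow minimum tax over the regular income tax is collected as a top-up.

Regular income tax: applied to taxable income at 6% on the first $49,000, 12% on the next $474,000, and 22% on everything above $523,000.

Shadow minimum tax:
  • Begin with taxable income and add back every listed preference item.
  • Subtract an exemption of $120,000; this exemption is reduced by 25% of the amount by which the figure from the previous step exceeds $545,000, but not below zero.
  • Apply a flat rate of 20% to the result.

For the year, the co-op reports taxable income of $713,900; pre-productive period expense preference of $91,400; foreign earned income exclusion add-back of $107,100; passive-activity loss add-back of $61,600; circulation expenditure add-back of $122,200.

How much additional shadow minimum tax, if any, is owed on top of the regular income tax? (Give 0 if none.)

Shadow minimum tax:
  Adjusted income: $713,900 + $91,400 + $107,100 + $61,600 + $122,200 = $1,096,200
  Exemption: 25% × ($1,096,200 − $545,000) = $137,800 ≥ $120,000, so the exemption is fully phased out
  Base: $1,096,200 − $0 = $1,096,200
  $1,096,200 × 20% = $219,240

Regular income tax:
  $49,000 × 6% = $2,940
  $474,000 × 12% = $56,880
  $190,900 × 22% = $41,998
  → $101,818

Excess of shadow minimum tax over regular income tax: $219,240 − $101,818 = $117,422.

$117,422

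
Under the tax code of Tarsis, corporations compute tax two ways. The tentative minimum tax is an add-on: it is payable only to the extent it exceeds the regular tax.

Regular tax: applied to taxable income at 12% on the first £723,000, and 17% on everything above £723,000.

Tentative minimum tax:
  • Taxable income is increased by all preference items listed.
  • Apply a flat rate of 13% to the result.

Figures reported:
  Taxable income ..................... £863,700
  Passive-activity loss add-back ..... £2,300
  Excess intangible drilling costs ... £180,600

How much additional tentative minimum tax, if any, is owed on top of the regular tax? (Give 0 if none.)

£25,379

Tentative minimum tax:
  Adjusted income: £863,700 + £2,300 + £180,600 = £1,046,600
  £1,046,600 × 13% = £136,058

Regular tax:
  £723,000 × 12% = £86,760
  £140,700 × 17% = £23,919
  → £110,679

Excess of tentative minimum tax over regular tax: £136,058 − £110,679 = £25,379.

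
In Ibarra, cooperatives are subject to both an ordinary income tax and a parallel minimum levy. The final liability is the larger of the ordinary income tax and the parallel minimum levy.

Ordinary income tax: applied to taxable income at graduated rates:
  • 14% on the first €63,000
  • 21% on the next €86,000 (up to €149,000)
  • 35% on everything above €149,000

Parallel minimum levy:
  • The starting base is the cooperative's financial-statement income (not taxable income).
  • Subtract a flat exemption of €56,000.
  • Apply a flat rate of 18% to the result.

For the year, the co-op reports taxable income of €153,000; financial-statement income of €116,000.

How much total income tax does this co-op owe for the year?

€28,280

Parallel minimum levy:
  Base (financial-statement income): €116,000
  Less exemption €56,000 → base €60,000
  €60,000 × 18% = €10,800

Ordinary income tax:
  €63,000 × 14% = €8,820
  €86,000 × 21% = €18,060
  €4,000 × 35% = €1,400
  → €28,280

€28,280 > €10,800, so the ordinary income tax governs.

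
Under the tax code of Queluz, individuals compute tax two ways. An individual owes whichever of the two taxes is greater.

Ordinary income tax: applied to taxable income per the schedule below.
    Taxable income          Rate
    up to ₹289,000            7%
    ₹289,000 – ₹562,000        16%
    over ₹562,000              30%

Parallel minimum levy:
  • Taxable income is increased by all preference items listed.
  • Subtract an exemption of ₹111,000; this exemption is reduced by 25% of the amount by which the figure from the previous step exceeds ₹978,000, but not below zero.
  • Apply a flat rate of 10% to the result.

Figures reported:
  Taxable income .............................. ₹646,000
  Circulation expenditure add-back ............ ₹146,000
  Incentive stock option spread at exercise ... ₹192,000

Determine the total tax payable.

Parallel minimum levy:
  Adjusted income: ₹646,000 + ₹146,000 + ₹192,000 = ₹984,000
  Exemption: ₹111,000 − 25% × (₹984,000 − ₹978,000) = ₹111,000 − ₹1,500 = ₹109,500
  Base: ₹984,000 − ₹109,500 = ₹874,500
  ₹874,500 × 10% = ₹87,450

Ordinary income tax:
  ₹289,000 × 7% = ₹20,230
  ₹273,000 × 16% = ₹43,680
  ₹84,000 × 30% = ₹25,200
  → ₹89,110

₹89,110 > ₹87,450, so the ordinary income tax governs.

₹89,110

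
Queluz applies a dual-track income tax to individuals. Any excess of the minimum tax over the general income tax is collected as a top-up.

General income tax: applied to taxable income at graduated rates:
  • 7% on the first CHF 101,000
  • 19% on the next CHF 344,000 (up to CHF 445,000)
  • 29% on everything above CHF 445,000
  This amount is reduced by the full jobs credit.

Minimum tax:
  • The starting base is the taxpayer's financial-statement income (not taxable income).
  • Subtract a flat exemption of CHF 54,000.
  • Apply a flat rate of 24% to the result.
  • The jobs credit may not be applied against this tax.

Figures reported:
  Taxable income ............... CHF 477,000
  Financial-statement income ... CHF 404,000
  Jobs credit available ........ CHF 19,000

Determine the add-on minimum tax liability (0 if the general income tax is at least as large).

CHF 21,290

Minimum tax:
  Base (financial-statement income): CHF 404,000
  Less exemption CHF 54,000 → base CHF 350,000
  CHF 350,000 × 24% = CHF 84,000

General income tax:
  CHF 101,000 × 7% = CHF 7,070
  CHF 344,000 × 19% = CHF 65,360
  CHF 32,000 × 29% = CHF 9,280
  → CHF 81,710
  Less jobs credit CHF 19,000 → CHF 62,710

Excess of minimum tax over general income tax: CHF 84,000 − CHF 62,710 = CHF 21,290.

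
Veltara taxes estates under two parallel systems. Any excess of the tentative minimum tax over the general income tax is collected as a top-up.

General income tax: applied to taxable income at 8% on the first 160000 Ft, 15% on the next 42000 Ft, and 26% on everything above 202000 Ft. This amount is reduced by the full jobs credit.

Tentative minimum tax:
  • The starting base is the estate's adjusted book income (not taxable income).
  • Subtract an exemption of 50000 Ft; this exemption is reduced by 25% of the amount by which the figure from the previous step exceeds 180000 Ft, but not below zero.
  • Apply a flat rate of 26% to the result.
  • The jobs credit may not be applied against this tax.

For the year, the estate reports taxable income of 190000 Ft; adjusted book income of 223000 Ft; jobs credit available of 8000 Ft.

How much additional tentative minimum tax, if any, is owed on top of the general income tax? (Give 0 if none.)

38475 Ft

General income tax:
  160000 Ft × 8% = 12800 Ft
  30000 Ft × 15% = 4500 Ft
  → 17300 Ft
  Less jobs credit 8000 Ft → 9300 Ft

Tentative minimum tax:
  Base (adjusted book income): 223000 Ft
  Exemption: 50000 Ft − 25% × (223000 Ft − 180000 Ft) = 50000 Ft − 10750 Ft = 39250 Ft
  Base: 223000 Ft − 39250 Ft = 183750 Ft
  183750 Ft × 26% = 47775 Ft

Excess of tentative minimum tax over general income tax: 47775 Ft − 9300 Ft = 38475 Ft.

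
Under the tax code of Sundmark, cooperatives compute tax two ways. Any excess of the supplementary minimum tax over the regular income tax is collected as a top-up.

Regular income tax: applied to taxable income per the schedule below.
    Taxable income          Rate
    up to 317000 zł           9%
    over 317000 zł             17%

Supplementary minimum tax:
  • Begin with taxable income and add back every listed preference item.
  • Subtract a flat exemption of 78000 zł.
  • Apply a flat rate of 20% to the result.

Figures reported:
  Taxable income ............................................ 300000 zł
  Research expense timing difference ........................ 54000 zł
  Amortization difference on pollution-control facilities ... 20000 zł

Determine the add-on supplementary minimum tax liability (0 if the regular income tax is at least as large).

Supplementary minimum tax:
  Adjusted income: 300000 zł + 54000 zł + 20000 zł = 374000 zł
  Less exemption 78000 zł → base 296000 zł
  296000 zł × 20% = 59200 zł

Regular income tax:
  300000 zł × 9% = 27000 zł

Excess of supplementary minimum tax over regular income tax: 59200 zł − 27000 zł = 32200 zł.

32200 zł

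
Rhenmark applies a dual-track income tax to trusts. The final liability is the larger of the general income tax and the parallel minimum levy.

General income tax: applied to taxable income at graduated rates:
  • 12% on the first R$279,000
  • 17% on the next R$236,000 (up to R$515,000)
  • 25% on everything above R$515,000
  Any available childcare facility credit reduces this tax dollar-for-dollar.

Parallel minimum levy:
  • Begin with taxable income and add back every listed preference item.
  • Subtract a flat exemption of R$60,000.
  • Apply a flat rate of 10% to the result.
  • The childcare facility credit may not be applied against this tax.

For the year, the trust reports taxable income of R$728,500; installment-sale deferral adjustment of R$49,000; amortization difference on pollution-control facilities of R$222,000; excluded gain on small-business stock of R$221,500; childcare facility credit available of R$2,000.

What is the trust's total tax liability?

Parallel minimum levy:
  Adjusted income: R$728,500 + R$49,000 + R$222,000 + R$221,500 = R$1,221,000
  Less exemption R$60,000 → base R$1,161,000
  R$1,161,000 × 10% = R$116,100

General income tax:
  R$279,000 × 12% = R$33,480
  R$236,000 × 17% = R$40,120
  R$213,500 × 25% = R$53,375
  → R$126,975
  Less childcare facility credit R$2,000 → R$124,975

R$124,975 > R$116,100, so the general income tax governs.

R$124,975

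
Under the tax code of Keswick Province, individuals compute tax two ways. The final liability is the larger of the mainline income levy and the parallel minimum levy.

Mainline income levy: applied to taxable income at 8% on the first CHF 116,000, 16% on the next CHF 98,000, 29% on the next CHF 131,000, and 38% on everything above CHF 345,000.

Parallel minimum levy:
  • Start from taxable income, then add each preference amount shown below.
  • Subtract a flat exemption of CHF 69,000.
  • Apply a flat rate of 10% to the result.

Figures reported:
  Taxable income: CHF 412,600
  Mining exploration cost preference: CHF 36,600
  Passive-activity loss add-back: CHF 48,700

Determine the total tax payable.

CHF 88,638

Parallel minimum levy:
  Adjusted income: CHF 412,600 + CHF 36,600 + CHF 48,700 = CHF 497,900
  Less exemption CHF 69,000 → base CHF 428,900
  CHF 428,900 × 10% = CHF 42,890

Mainline income levy:
  CHF 116,000 × 8% = CHF 9,280
  CHF 98,000 × 16% = CHF 15,680
  CHF 131,000 × 29% = CHF 37,990
  CHF 67,600 × 38% = CHF 25,688
  → CHF 88,638

CHF 88,638 > CHF 42,890, so the mainline income levy governs.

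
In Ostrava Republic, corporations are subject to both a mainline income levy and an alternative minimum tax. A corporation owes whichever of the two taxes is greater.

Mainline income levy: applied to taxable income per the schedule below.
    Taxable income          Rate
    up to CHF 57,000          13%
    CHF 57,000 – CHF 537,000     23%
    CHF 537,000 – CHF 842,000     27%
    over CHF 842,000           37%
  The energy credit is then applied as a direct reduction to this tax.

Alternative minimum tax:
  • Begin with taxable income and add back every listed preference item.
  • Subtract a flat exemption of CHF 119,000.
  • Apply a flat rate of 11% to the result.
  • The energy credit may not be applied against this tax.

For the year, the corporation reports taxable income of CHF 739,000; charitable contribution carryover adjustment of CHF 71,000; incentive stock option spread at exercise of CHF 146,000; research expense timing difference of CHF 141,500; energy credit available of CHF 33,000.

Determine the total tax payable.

Mainline income levy:
  CHF 57,000 × 13% = CHF 7,410
  CHF 480,000 × 23% = CHF 110,400
  CHF 202,000 × 27% = CHF 54,540
  → CHF 172,350
  Less energy credit CHF 33,000 → CHF 139,350

Alternative minimum tax:
  Adjusted income: CHF 739,000 + CHF 71,000 + CHF 146,000 + CHF 141,500 = CHF 1,097,500
  Less exemption CHF 119,000 → base CHF 978,500
  CHF 978,500 × 11% = CHF 107,635

CHF 139,350 > CHF 107,635, so the mainline income levy governs.

CHF 139,350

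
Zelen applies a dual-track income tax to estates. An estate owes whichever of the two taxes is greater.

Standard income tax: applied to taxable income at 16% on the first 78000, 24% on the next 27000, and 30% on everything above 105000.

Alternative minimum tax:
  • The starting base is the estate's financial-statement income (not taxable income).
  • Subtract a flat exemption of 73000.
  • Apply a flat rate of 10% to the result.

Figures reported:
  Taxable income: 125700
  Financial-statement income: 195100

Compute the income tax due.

25170

Alternative minimum tax:
  Base (financial-statement income): 195100
  Less exemption 73000 → base 122100
  122100 × 10% = 12210

Standard income tax:
  78000 × 16% = 12480
  27000 × 24% = 6480
  20700 × 30% = 6210
  → 25170

25170 > 12210, so the standard income tax governs.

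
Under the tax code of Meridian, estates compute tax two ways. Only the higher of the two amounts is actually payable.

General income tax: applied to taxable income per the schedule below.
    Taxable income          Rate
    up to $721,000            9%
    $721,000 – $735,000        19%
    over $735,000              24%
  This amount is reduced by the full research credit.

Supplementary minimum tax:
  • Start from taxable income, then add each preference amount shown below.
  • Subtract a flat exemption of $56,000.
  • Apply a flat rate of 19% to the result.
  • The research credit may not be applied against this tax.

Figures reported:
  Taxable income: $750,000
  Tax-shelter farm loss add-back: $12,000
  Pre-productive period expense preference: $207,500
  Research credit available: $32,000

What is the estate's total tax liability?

$173,565

Supplementary minimum tax:
  Adjusted income: $750,000 + $12,000 + $207,500 = $969,500
  Less exemption $56,000 → base $913,500
  $913,500 × 19% = $173,565

General income tax:
  $721,000 × 9% = $64,890
  $14,000 × 19% = $2,660
  $15,000 × 24% = $3,600
  → $71,150
  Less research credit $32,000 → $39,150

$173,565 > $39,150, so the supplementary minimum tax is the binding amount.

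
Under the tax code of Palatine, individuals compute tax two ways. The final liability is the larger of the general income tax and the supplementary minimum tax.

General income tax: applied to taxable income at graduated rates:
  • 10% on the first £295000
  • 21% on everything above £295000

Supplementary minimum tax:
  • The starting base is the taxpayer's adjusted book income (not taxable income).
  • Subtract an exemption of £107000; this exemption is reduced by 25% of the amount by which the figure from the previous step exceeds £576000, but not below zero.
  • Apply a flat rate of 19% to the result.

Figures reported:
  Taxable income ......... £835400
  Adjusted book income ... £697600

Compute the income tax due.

£142984

Supplementary minimum tax:
  Base (adjusted book income): £697600
  Exemption: £107000 − 25% × (£697600 − £576000) = £107000 − £30400 = £76600
  Base: £697600 − £76600 = £621000
  £621000 × 19% = £117990

General income tax:
  £295000 × 10% = £29500
  £540400 × 21% = £113484
  → £142984

£142984 > £117990, so the general income tax governs.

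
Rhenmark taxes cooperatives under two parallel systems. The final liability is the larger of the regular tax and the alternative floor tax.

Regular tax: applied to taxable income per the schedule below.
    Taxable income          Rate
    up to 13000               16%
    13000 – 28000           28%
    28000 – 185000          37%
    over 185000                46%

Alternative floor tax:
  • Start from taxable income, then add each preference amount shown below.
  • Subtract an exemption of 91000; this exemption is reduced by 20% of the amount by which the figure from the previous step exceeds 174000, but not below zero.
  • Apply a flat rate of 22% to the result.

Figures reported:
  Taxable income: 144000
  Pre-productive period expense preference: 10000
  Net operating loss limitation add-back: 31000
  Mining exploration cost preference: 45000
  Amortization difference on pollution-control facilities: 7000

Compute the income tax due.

Alternative floor tax:
  Adjusted income: 144000 + 10000 + 31000 + 45000 + 7000 = 237000
  Exemption: 91000 − 20% × (237000 − 174000) = 91000 − 12600 = 78400
  Base: 237000 − 78400 = 158600
  158600 × 22% = 34892

Regular tax:
  13000 × 16% = 2080
  15000 × 28% = 4200
  116000 × 37% = 42920
  → 49200

49200 > 34892, so the regular tax governs.

49200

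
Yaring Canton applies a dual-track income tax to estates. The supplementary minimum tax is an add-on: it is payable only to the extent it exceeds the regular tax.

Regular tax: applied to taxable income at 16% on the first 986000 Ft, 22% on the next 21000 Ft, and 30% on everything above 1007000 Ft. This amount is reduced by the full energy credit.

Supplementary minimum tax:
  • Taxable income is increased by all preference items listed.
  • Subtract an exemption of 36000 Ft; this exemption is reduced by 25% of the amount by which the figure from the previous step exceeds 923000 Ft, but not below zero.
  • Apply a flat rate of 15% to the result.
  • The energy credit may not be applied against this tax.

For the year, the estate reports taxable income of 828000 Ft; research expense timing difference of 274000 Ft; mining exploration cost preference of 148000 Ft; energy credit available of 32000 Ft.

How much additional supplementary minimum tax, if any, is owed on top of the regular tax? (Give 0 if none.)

Regular tax:
  828000 Ft × 16% = 132480 Ft
  Less energy credit 32000 Ft → 100480 Ft

Supplementary minimum tax:
  Adjusted income: 828000 Ft + 274000 Ft + 148000 Ft = 1250000 Ft
  Exemption: 25% × (1250000 Ft − 923000 Ft) = 81750 Ft ≥ 36000 Ft, so the exemption is fully phased out
  Base: 1250000 Ft − 0 Ft = 1250000 Ft
  1250000 Ft × 15% = 187500 Ft

Excess of supplementary minimum tax over regular tax: 187500 Ft − 100480 Ft = 87020 Ft.

87020 Ft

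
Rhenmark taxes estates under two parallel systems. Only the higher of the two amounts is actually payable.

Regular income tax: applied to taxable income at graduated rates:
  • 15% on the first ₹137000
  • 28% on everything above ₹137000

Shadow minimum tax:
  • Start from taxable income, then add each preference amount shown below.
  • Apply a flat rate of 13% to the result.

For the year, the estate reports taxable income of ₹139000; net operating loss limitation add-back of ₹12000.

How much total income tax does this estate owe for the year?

₹21110

Regular income tax:
  ₹137000 × 15% = ₹20550
  ₹2000 × 28% = ₹560
  → ₹21110

Shadow minimum tax:
  Adjusted income: ₹139000 + ₹12000 = ₹151000
  ₹151000 × 13% = ₹19630

₹21110 > ₹19630, so the regular income tax governs.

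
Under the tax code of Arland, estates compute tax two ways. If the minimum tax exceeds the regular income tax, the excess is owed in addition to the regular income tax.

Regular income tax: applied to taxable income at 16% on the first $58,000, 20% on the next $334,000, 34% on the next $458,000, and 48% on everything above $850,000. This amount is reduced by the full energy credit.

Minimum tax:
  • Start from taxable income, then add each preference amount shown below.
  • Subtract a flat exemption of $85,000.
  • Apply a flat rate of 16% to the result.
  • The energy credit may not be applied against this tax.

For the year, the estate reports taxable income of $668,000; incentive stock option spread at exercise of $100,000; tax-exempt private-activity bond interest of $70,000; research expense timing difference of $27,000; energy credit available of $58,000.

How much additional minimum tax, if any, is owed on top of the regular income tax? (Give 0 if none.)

$12,880

Minimum tax:
  Adjusted income: $668,000 + $100,000 + $70,000 + $27,000 = $865,000
  Less exemption $85,000 → base $780,000
  $780,000 × 16% = $124,800

Regular income tax:
  $58,000 × 16% = $9,280
  $334,000 × 20% = $66,800
  $276,000 × 34% = $93,840
  → $169,920
  Less energy credit $58,000 → $111,920

Excess of minimum tax over regular income tax: $124,800 − $111,920 = $12,880.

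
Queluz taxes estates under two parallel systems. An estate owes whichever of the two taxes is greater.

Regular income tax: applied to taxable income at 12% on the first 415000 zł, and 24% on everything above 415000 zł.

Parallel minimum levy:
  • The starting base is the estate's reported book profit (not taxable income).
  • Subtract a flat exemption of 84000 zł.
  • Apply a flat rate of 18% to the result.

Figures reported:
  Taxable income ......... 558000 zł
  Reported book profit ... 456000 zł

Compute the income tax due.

84120 zł

Regular income tax:
  415000 zł × 12% = 49800 zł
  143000 zł × 24% = 34320 zł
  → 84120 zł

Parallel minimum levy:
  Base (reported book profit): 456000 zł
  Less exemption 84000 zł → base 372000 zł
  372000 zł × 18% = 66960 zł

84120 zł > 66960 zł, so the regular income tax governs.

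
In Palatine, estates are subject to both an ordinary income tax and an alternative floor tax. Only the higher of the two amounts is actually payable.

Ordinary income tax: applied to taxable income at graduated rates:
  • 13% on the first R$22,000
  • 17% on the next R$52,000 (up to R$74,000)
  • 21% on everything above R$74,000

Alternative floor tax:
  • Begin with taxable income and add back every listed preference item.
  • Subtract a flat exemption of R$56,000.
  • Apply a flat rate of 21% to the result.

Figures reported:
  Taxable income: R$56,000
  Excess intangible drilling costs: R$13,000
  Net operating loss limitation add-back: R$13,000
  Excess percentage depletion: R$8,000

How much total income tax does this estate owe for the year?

R$8,640

Alternative floor tax:
  Adjusted income: R$56,000 + R$13,000 + R$13,000 + R$8,000 = R$90,000
  Less exemption R$56,000 → base R$34,000
  R$34,000 × 21% = R$7,140

Ordinary income tax:
  R$22,000 × 13% = R$2,860
  R$34,000 × 17% = R$5,780
  → R$8,640

R$8,640 > R$7,140, so the ordinary income tax governs.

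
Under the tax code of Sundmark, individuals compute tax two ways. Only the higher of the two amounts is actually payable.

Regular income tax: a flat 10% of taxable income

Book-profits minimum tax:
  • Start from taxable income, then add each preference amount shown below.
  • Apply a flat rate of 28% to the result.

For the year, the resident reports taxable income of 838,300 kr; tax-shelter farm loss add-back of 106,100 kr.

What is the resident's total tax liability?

Regular income tax:
  838,300 kr × 10% = 83,830 kr

Book-profits minimum tax:
  Adjusted income: 838,300 kr + 106,100 kr = 944,400 kr
  944,400 kr × 28% = 264,432 kr

264,432 kr > 83,830 kr, so the book-profits minimum tax is the binding amount.

264,432 kr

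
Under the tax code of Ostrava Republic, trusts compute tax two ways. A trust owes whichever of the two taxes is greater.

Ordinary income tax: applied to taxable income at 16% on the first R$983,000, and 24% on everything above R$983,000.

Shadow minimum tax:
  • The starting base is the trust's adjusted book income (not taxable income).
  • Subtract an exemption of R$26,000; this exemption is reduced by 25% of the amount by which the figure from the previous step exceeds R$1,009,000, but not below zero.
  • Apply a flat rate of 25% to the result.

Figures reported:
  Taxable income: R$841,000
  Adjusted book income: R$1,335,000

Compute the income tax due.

Ordinary income tax:
  R$841,000 × 16% = R$134,560

Shadow minimum tax:
  Base (adjusted book income): R$1,335,000
  Exemption: 25% × (R$1,335,000 − R$1,009,000) = R$81,500 ≥ R$26,000, so the exemption is fully phased out
  Base: R$1,335,000 − R$0 = R$1,335,000
  R$1,335,000 × 25% = R$333,750

R$333,750 > R$134,560, so the shadow minimum tax is the binding amount.

R$333,750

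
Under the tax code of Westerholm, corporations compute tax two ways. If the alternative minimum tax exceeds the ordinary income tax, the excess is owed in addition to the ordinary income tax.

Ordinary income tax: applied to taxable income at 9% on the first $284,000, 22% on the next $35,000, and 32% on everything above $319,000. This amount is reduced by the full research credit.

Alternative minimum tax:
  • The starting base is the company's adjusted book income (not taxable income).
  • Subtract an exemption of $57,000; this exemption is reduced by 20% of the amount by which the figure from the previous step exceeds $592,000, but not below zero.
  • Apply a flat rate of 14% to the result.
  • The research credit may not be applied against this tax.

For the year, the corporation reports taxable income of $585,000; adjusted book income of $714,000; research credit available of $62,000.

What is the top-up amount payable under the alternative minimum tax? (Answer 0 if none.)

$39,016

Ordinary income tax:
  $284,000 × 9% = $25,560
  $35,000 × 22% = $7,700
  $266,000 × 32% = $85,120
  → $118,380
  Less research credit $62,000 → $56,380

Alternative minimum tax:
  Base (adjusted book income): $714,000
  Exemption: $57,000 − 20% × ($714,000 − $592,000) = $57,000 − $24,400 = $32,600
  Base: $714,000 − $32,600 = $681,400
  $681,400 × 14% = $95,396

Excess of alternative minimum tax over ordinary income tax: $95,396 − $56,380 = $39,016.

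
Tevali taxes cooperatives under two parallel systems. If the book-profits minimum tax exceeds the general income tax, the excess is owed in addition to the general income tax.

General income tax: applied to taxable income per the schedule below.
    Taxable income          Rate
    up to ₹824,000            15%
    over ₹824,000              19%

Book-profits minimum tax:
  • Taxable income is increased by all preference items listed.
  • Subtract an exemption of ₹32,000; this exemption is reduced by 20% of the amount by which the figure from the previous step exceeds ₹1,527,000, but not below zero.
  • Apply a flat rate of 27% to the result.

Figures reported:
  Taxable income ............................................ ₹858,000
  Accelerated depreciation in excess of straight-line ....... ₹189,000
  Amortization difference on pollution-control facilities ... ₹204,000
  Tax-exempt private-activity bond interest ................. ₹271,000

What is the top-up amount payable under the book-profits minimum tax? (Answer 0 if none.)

₹272,240

Book-profits minimum tax:
  Adjusted income: ₹858,000 + ₹189,000 + ₹204,000 + ₹271,000 = ₹1,522,000
  Exemption: ₹1,522,000 ≤ ₹1,527,000, so full ₹32,000 applies
  Base: ₹1,522,000 − ₹32,000 = ₹1,490,000
  ₹1,490,000 × 27% = ₹402,300

General income tax:
  ₹824,000 × 15% = ₹123,600
  ₹34,000 × 19% = ₹6,460
  → ₹130,060

Excess of book-profits minimum tax over general income tax: ₹402,300 − ₹130,060 = ₹272,240.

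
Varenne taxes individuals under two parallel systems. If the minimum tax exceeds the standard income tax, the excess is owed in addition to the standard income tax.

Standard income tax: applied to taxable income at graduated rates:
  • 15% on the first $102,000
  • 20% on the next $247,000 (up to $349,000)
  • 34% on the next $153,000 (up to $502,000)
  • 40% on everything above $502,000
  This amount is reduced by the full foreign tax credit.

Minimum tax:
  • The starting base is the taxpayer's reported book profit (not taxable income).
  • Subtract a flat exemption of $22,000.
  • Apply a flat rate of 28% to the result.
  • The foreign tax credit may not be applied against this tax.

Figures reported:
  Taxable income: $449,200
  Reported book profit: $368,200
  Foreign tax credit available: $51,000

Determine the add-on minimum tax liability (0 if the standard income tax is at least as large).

Minimum tax:
  Base (reported book profit): $368,200
  Less exemption $22,000 → base $346,200
  $346,200 × 28% = $96,936

Standard income tax:
  $102,000 × 15% = $15,300
  $247,000 × 20% = $49,400
  $100,200 × 34% = $34,068
  → $98,768
  Less foreign tax credit $51,000 → $47,768

Excess of minimum tax over standard income tax: $96,936 − $47,768 = $49,168.

$49,168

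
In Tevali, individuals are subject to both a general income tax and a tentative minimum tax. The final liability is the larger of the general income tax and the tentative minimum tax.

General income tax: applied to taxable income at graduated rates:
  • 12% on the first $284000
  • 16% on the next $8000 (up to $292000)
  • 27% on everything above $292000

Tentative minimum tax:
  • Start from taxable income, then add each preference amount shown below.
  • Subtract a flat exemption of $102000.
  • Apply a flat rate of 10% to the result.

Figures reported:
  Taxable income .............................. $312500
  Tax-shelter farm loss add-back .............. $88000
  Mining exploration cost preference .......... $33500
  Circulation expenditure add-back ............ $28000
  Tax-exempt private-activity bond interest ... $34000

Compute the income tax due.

$40895

General income tax:
  $284000 × 12% = $34080
  $8000 × 16% = $1280
  $20500 × 27% = $5535
  → $40895

Tentative minimum tax:
  Adjusted income: $312500 + $88000 + $33500 + $28000 + $34000 = $496000
  Less exemption $102000 → base $394000
  $394000 × 10% = $39400

$40895 > $39400, so the general income tax governs.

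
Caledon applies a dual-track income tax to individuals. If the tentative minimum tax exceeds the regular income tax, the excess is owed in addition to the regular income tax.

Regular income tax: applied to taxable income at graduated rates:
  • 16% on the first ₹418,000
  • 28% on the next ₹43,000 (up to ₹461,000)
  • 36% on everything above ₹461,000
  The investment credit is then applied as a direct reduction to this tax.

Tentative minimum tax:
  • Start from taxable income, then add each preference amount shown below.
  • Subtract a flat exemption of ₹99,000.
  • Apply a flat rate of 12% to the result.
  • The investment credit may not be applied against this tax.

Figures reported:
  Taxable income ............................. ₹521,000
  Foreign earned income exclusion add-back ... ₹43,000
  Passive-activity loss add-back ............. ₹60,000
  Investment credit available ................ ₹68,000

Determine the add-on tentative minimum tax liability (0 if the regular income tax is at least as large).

Regular income tax:
  ₹418,000 × 16% = ₹66,880
  ₹43,000 × 28% = ₹12,040
  ₹60,000 × 36% = ₹21,600
  → ₹100,520
  Less investment credit ₹68,000 → ₹32,520

Tentative minimum tax:
  Adjusted income: ₹521,000 + ₹43,000 + ₹60,000 = ₹624,000
  Less exemption ₹99,000 → base ₹525,000
  ₹525,000 × 12% = ₹63,000

Excess of tentative minimum tax over regular income tax: ₹63,000 − ₹32,520 = ₹30,480.

₹30,480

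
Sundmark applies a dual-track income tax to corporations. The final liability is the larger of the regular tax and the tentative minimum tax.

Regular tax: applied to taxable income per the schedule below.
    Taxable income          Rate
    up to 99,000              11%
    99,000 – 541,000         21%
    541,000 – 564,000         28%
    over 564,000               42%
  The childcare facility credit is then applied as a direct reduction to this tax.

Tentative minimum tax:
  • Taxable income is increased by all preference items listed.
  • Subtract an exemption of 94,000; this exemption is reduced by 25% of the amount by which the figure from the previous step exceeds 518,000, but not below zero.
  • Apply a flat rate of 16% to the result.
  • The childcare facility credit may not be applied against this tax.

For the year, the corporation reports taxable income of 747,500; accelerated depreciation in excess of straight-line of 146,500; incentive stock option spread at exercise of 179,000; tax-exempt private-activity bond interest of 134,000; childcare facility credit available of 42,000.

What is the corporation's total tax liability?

Tentative minimum tax:
  Adjusted income: 747,500 + 146,500 + 179,000 + 134,000 = 1,207,000
  Exemption: 25% × (1,207,000 − 518,000) = 172,250 ≥ 94,000, so the exemption is fully phased out
  Base: 1,207,000 − 0 = 1,207,000
  1,207,000 × 16% = 193,120

Regular tax:
  99,000 × 11% = 10,890
  442,000 × 21% = 92,820
  23,000 × 28% = 6,440
  183,500 × 42% = 77,070
  → 187,220
  Less childcare facility credit 42,000 → 145,220

193,120 > 145,220, so the tentative minimum tax is the binding amount.

193,120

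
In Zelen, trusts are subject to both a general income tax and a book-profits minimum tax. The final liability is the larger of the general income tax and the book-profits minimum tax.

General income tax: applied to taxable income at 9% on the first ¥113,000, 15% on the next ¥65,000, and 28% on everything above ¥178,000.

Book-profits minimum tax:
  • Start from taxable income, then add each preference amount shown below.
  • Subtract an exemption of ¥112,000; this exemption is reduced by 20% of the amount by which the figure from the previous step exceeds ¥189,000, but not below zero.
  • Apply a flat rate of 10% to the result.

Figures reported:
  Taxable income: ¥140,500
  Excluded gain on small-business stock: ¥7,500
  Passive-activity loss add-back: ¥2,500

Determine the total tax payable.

¥14,295

General income tax:
  ¥113,000 × 9% = ¥10,170
  ¥27,500 × 15% = ¥4,125
  → ¥14,295

Book-profits minimum tax:
  Adjusted income: ¥140,500 + ¥7,500 + ¥2,500 = ¥150,500
  Exemption: ¥150,500 ≤ ¥189,000, so full ¥112,000 applies
  Base: ¥150,500 − ¥112,000 = ¥38,500
  ¥38,500 × 10% = ¥3,850

¥14,295 > ¥3,850, so the general income tax governs.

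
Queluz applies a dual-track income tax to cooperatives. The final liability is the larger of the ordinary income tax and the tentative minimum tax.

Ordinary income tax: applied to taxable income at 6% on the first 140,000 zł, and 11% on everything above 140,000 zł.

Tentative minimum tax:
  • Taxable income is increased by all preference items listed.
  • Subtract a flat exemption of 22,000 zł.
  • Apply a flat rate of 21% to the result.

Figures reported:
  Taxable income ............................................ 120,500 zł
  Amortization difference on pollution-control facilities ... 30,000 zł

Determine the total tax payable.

Tentative minimum tax:
  Adjusted income: 120,500 zł + 30,000 zł = 150,500 zł
  Less exemption 22,000 zł → base 128,500 zł
  128,500 zł × 21% = 26,985 zł

Ordinary income tax:
  120,500 zł × 6% = 7,230 zł

26,985 zł > 7,230 zł, so the tentative minimum tax is the binding amount.

26,985 zł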